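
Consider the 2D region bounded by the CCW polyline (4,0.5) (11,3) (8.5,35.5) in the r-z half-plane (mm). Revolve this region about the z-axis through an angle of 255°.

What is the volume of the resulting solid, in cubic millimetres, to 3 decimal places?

Profile (r,z), 3 vertices: (4,0.5) (11,3) (8.5,35.5)
edge 0: (4,0.5)→(11,3)  cross = 4·3 − 11·0.5 = 6.5000; (r_i+r_j)·cross = 15·6.5000 = 97.5000
edge 1: (11,3)→(8.5,35.5)  cross = 11·35.5 − 8.5·3 = 365.0000; (r_i+r_j)·cross = 19.5·365.0000 = 7117.5000
edge 2: (8.5,35.5)→(4,0.5)  cross = 8.5·0.5 − 4·35.5 = -137.7500; (r_i+r_j)·cross = 12.5·-137.7500 = -1721.8750
Σcross = 233.7500 → A = |Σcross|/2 = 116.8750 mm²
Σ(r_i+r_j)·cross = 5493.1250 → first moment M = |Σ|/6 = 915.5208
R_c = M/A = 915.5208/116.8750 = 7.8333 mm
θ = 255° = 4.450590 rad
V = θ·R_c·A = 4.450590·7.8333·116.8750 = 4074.607 mm³

Volume = 4074.607 mm³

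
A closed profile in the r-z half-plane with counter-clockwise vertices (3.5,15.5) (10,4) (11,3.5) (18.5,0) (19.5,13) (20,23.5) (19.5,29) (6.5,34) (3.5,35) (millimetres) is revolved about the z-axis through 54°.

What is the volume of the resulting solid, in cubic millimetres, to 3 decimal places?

Volume = 4825.584 mm³

Profile (r,z), 9 vertices: (3.5,15.5) (10,4) (11,3.5) (18.5,0) (19.5,13) (20,23.5) (19.5,29) (6.5,34) (3.5,35)
edge 0: (3.5,15.5)→(10,4)  cross = 3.5·4 − 10·15.5 = -141.0000; (r_i+r_j)·cross = 13.5·-141.0000 = -1903.5000
edge 1: (10,4)→(11,3.5)  cross = 10·3.5 − 11·4 = -9.0000; (r_i+r_j)·cross = 21·-9.0000 = -189.0000
edge 2: (11,3.5)→(18.5,0)  cross = 11·0 − 18.5·3.5 = -64.7500; (r_i+r_j)·cross = 29.5·-64.7500 = -1910.1250
edge 3: (18.5,0)→(19.5,13)  cross = 18.5·13 − 19.5·0 = 240.5000; (r_i+r_j)·cross = 38·240.5000 = 9139.0000
edge 4: (19.5,13)→(20,23.5)  cross = 19.5·23.5 − 20·13 = 198.2500; (r_i+r_j)·cross = 39.5·198.2500 = 7830.8750
edge 5: (20,23.5)→(19.5,29)  cross = 20·29 − 19.5·23.5 = 121.7500; (r_i+r_j)·cross = 39.5·121.7500 = 4809.1250
edge 6: (19.5,29)→(6.5,34)  cross = 19.5·34 − 6.5·29 = 474.5000; (r_i+r_j)·cross = 26·474.5000 = 12337.0000
edge 7: (6.5,34)→(3.5,35)  cross = 6.5·35 − 3.5·34 = 108.5000; (r_i+r_j)·cross = 10·108.5000 = 1085.0000
edge 8: (3.5,35)→(3.5,15.5)  cross = 3.5·15.5 − 3.5·35 = -68.2500; (r_i+r_j)·cross = 7·-68.2500 = -477.7500
Σcross = 860.5000 → A = |Σcross|/2 = 430.2500 mm²
Σ(r_i+r_j)·cross = 30720.6250 → first moment M = |Σ|/6 = 5120.1042
R_c = M/A = 5120.1042/430.2500 = 11.9003 mm
θ = 54° = 0.942478 rad
V = θ·R_c·A = 0.942478·11.9003·430.2500 = 4825.584 mm³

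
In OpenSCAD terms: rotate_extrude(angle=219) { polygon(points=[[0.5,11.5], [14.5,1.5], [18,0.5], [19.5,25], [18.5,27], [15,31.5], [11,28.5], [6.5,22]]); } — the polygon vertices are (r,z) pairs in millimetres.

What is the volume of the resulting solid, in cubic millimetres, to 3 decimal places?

Volume = 16123.295 mm³

Profile (r,z), 8 vertices: (0.5,11.5) (14.5,1.5) (18,0.5) (19.5,25) (18.5,27) (15,31.5) (11,28.5) (6.5,22)
edge 0: (0.5,11.5)→(14.5,1.5)  cross = 0.5·1.5 − 14.5·11.5 = -166.0000; (r_i+r_j)·cross = 15·-166.0000 = -2490.0000
edge 1: (14.5,1.5)→(18,0.5)  cross = 14.5·0.5 − 18·1.5 = -19.7500; (r_i+r_j)·cross = 32.5·-19.7500 = -641.8750
edge 2: (18,0.5)→(19.5,25)  cross = 18·25 − 19.5·0.5 = 440.2500; (r_i+r_j)·cross = 37.5·440.2500 = 16509.3750
edge 3: (19.5,25)→(18.5,27)  cross = 19.5·27 − 18.5·25 = 64.0000; (r_i+r_j)·cross = 38·64.0000 = 2432.0000
edge 4: (18.5,27)→(15,31.5)  cross = 18.5·31.5 − 15·27 = 177.7500; (r_i+r_j)·cross = 33.5·177.7500 = 5954.6250
edge 5: (15,31.5)→(11,28.5)  cross = 15·28.5 − 11·31.5 = 81.0000; (r_i+r_j)·cross = 26·81.0000 = 2106.0000
edge 6: (11,28.5)→(6.5,22)  cross = 11·22 − 6.5·28.5 = 56.7500; (r_i+r_j)·cross = 17.5·56.7500 = 993.1250
edge 7: (6.5,22)→(0.5,11.5)  cross = 6.5·11.5 − 0.5·22 = 63.7500; (r_i+r_j)·cross = 7·63.7500 = 446.2500
Σcross = 697.7500 → A = |Σcross|/2 = 348.8750 mm²
Σ(r_i+r_j)·cross = 25309.5000 → first moment M = |Σ|/6 = 4218.2500
R_c = M/A = 4218.2500/348.8750 = 12.0910 mm
θ = 219° = 3.822271 rad
V = θ·R_c·A = 3.822271·12.0910·348.8750 = 16123.295 mm³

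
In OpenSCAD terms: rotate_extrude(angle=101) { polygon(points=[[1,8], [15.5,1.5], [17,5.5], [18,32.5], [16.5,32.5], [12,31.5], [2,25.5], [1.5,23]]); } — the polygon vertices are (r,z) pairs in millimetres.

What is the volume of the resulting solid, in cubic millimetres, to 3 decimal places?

Profile (r,z), 8 vertices: (1,8) (15.5,1.5) (17,5.5) (18,32.5) (16.5,32.5) (12,31.5) (2,25.5) (1.5,23)
edge 0: (1,8)→(15.5,1.5)  cross = 1·1.5 − 15.5·8 = -122.5000; (r_i+r_j)·cross = 16.5·-122.5000 = -2021.2500
edge 1: (15.5,1.5)→(17,5.5)  cross = 15.5·5.5 − 17·1.5 = 59.7500; (r_i+r_j)·cross = 32.5·59.7500 = 1941.8750
edge 2: (17,5.5)→(18,32.5)  cross = 17·32.5 − 18·5.5 = 453.5000; (r_i+r_j)·cross = 35·453.5000 = 15872.5000
edge 3: (18,32.5)→(16.5,32.5)  cross = 18·32.5 − 16.5·32.5 = 48.7500; (r_i+r_j)·cross = 34.5·48.7500 = 1681.8750
edge 4: (16.5,32.5)→(12,31.5)  cross = 16.5·31.5 − 12·32.5 = 129.7500; (r_i+r_j)·cross = 28.5·129.7500 = 3697.8750
edge 5: (12,31.5)→(2,25.5)  cross = 12·25.5 − 2·31.5 = 243.0000; (r_i+r_j)·cross = 14·243.0000 = 3402.0000
edge 6: (2,25.5)→(1.5,23)  cross = 2·23 − 1.5·25.5 = 7.7500; (r_i+r_j)·cross = 3.5·7.7500 = 27.1250
edge 7: (1.5,23)→(1,8)  cross = 1.5·8 − 1·23 = -11.0000; (r_i+r_j)·cross = 2.5·-11.0000 = -27.5000
Σcross = 809.0000 → A = |Σcross|/2 = 404.5000 mm²
Σ(r_i+r_j)·cross = 24574.5000 → first moment M = |Σ|/6 = 4095.7500
R_c = M/A = 4095.7500/404.5000 = 10.1255 mm
θ = 101° = 1.762783 rad
V = θ·R_c·A = 1.762783·10.1255·404.5000 = 7219.917 mm³

Volume = 7219.917 mm³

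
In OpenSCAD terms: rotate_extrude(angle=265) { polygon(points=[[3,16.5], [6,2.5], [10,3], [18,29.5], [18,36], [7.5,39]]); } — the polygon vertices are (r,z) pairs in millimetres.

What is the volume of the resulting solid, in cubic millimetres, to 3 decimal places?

Profile (r,z), 6 vertices: (3,16.5) (6,2.5) (10,3) (18,29.5) (18,36) (7.5,39)
edge 0: (3,16.5)→(6,2.5)  cross = 3·2.5 − 6·16.5 = -91.5000; (r_i+r_j)·cross = 9·-91.5000 = -823.5000
edge 1: (6,2.5)→(10,3)  cross = 6·3 − 10·2.5 = -7.0000; (r_i+r_j)·cross = 16·-7.0000 = -112.0000
edge 2: (10,3)→(18,29.5)  cross = 10·29.5 − 18·3 = 241.0000; (r_i+r_j)·cross = 28·241.0000 = 6748.0000
edge 3: (18,29.5)→(18,36)  cross = 18·36 − 18·29.5 = 117.0000; (r_i+r_j)·cross = 36·117.0000 = 4212.0000
edge 4: (18,36)→(7.5,39)  cross = 18·39 − 7.5·36 = 432.0000; (r_i+r_j)·cross = 25.5·432.0000 = 11016.0000
edge 5: (7.5,39)→(3,16.5)  cross = 7.5·16.5 − 3·39 = 6.7500; (r_i+r_j)·cross = 10.5·6.7500 = 70.8750
Σcross = 698.2500 → A = |Σcross|/2 = 349.1250 mm²
Σ(r_i+r_j)·cross = 21111.3750 → first moment M = |Σ|/6 = 3518.5625
R_c = M/A = 3518.5625/349.1250 = 10.0782 mm
θ = 265° = 4.625123 rad
V = θ·R_c·A = 4.625123·10.0782·349.1250 = 16273.783 mm³

Volume = 16273.783 mm³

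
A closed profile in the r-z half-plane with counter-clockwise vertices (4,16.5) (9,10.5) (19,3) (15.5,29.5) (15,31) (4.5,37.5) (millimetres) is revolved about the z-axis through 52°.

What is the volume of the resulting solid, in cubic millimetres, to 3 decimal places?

Profile (r,z), 6 vertices: (4,16.5) (9,10.5) (19,3) (15.5,29.5) (15,31) (4.5,37.5)
edge 0: (4,16.5)→(9,10.5)  cross = 4·10.5 − 9·16.5 = -106.5000; (r_i+r_j)·cross = 13·-106.5000 = -1384.5000
edge 1: (9,10.5)→(19,3)  cross = 9·3 − 19·10.5 = -172.5000; (r_i+r_j)·cross = 28·-172.5000 = -4830.0000
edge 2: (19,3)→(15.5,29.5)  cross = 19·29.5 − 15.5·3 = 514.0000; (r_i+r_j)·cross = 34.5·514.0000 = 17733.0000
edge 3: (15.5,29.5)→(15,31)  cross = 15.5·31 − 15·29.5 = 38.0000; (r_i+r_j)·cross = 30.5·38.0000 = 1159.0000
edge 4: (15,31)→(4.5,37.5)  cross = 15·37.5 − 4.5·31 = 423.0000; (r_i+r_j)·cross = 19.5·423.0000 = 8248.5000
edge 5: (4.5,37.5)→(4,16.5)  cross = 4.5·16.5 − 4·37.5 = -75.7500; (r_i+r_j)·cross = 8.5·-75.7500 = -643.8750
Σcross = 620.2500 → A = |Σcross|/2 = 310.1250 mm²
Σ(r_i+r_j)·cross = 20282.1250 → first moment M = |Σ|/6 = 3380.3542
R_c = M/A = 3380.3542/310.1250 = 10.9000 mm
θ = 52° = 0.907571 rad
V = θ·R_c·A = 0.907571·10.9000·310.1250 = 3067.912 mm³

Volume = 3067.912 mm³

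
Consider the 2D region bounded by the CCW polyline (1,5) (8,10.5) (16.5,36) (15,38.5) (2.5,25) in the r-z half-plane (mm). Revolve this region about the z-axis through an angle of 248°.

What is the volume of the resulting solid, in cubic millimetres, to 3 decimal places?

Profile (r,z), 5 vertices: (1,5) (8,10.5) (16.5,36) (15,38.5) (2.5,25)
edge 0: (1,5)→(8,10.5)  cross = 1·10.5 − 8·5 = -29.5000; (r_i+r_j)·cross = 9·-29.5000 = -265.5000
edge 1: (8,10.5)→(16.5,36)  cross = 8·36 − 16.5·10.5 = 114.7500; (r_i+r_j)·cross = 24.5·114.7500 = 2811.3750
edge 2: (16.5,36)→(15,38.5)  cross = 16.5·38.5 − 15·36 = 95.2500; (r_i+r_j)·cross = 31.5·95.2500 = 3000.3750
edge 3: (15,38.5)→(2.5,25)  cross = 15·25 − 2.5·38.5 = 278.7500; (r_i+r_j)·cross = 17.5·278.7500 = 4878.1250
edge 4: (2.5,25)→(1,5)  cross = 2.5·5 − 1·25 = -12.5000; (r_i+r_j)·cross = 3.5·-12.5000 = -43.7500
Σcross = 446.7500 → A = |Σcross|/2 = 223.3750 mm²
Σ(r_i+r_j)·cross = 10380.6250 → first moment M = |Σ|/6 = 1730.1042
R_c = M/A = 1730.1042/223.3750 = 7.7453 mm
θ = 248° = 4.328417 rad
V = θ·R_c·A = 4.328417·7.7453·223.3750 = 7488.611 mm³

Volume = 7488.611 mm³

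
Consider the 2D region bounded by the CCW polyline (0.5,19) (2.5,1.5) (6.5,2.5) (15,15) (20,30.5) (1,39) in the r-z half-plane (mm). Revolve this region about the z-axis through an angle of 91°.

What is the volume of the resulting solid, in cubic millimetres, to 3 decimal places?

Volume = 5921.392 mm³

Profile (r,z), 6 vertices: (0.5,19) (2.5,1.5) (6.5,2.5) (15,15) (20,30.5) (1,39)
edge 0: (0.5,19)→(2.5,1.5)  cross = 0.5·1.5 − 2.5·19 = -46.7500; (r_i+r_j)·cross = 3·-46.7500 = -140.2500
edge 1: (2.5,1.5)→(6.5,2.5)  cross = 2.5·2.5 − 6.5·1.5 = -3.5000; (r_i+r_j)·cross = 9·-3.5000 = -31.5000
edge 2: (6.5,2.5)→(15,15)  cross = 6.5·15 − 15·2.5 = 60.0000; (r_i+r_j)·cross = 21.5·60.0000 = 1290.0000
edge 3: (15,15)→(20,30.5)  cross = 15·30.5 − 20·15 = 157.5000; (r_i+r_j)·cross = 35·157.5000 = 5512.5000
edge 4: (20,30.5)→(1,39)  cross = 20·39 − 1·30.5 = 749.5000; (r_i+r_j)·cross = 21·749.5000 = 15739.5000
edge 5: (1,39)→(0.5,19)  cross = 1·19 − 0.5·39 = -0.5000; (r_i+r_j)·cross = 1.5·-0.5000 = -0.7500
Σcross = 916.2500 → A = |Σcross|/2 = 458.1250 mm²
Σ(r_i+r_j)·cross = 22369.5000 → first moment M = |Σ|/6 = 3728.2500
R_c = M/A = 3728.2500/458.1250 = 8.1381 mm
θ = 91° = 1.588250 rad
V = θ·R_c·A = 1.588250·8.1381·458.1250 = 5921.392 mm³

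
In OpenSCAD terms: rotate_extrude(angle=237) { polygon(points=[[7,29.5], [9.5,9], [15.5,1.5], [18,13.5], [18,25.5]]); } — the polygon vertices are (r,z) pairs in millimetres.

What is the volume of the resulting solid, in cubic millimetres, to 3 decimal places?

Volume = 11015.314 mm³

Profile (r,z), 5 vertices: (7,29.5) (9.5,9) (15.5,1.5) (18,13.5) (18,25.5)
edge 0: (7,29.5)→(9.5,9)  cross = 7·9 − 9.5·29.5 = -217.2500; (r_i+r_j)·cross = 16.5·-217.2500 = -3584.6250
edge 1: (9.5,9)→(15.5,1.5)  cross = 9.5·1.5 − 15.5·9 = -125.2500; (r_i+r_j)·cross = 25·-125.2500 = -3131.2500
edge 2: (15.5,1.5)→(18,13.5)  cross = 15.5·13.5 − 18·1.5 = 182.2500; (r_i+r_j)·cross = 33.5·182.2500 = 6105.3750
edge 3: (18,13.5)→(18,25.5)  cross = 18·25.5 − 18·13.5 = 216.0000; (r_i+r_j)·cross = 36·216.0000 = 7776.0000
edge 4: (18,25.5)→(7,29.5)  cross = 18·29.5 − 7·25.5 = 352.5000; (r_i+r_j)·cross = 25·352.5000 = 8812.5000
Σcross = 408.2500 → A = |Σcross|/2 = 204.1250 mm²
Σ(r_i+r_j)·cross = 15978.0000 → first moment M = |Σ|/6 = 2663.0000
R_c = M/A = 2663.0000/204.1250 = 13.0459 mm
θ = 237° = 4.136430 rad
V = θ·R_c·A = 4.136430·13.0459·204.1250 = 11015.314 mm³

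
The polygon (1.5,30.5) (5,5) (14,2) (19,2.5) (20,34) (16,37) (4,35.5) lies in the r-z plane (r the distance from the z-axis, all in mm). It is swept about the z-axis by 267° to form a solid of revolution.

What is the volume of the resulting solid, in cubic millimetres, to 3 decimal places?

Volume = 28656.558 mm³

Profile (r,z), 7 vertices: (1.5,30.5) (5,5) (14,2) (19,2.5) (20,34) (16,37) (4,35.5)
edge 0: (1.5,30.5)→(5,5)  cross = 1.5·5 − 5·30.5 = -145.0000; (r_i+r_j)·cross = 6.5·-145.0000 = -942.5000
edge 1: (5,5)→(14,2)  cross = 5·2 − 14·5 = -60.0000; (r_i+r_j)·cross = 19·-60.0000 = -1140.0000
edge 2: (14,2)→(19,2.5)  cross = 14·2.5 − 19·2 = -3.0000; (r_i+r_j)·cross = 33·-3.0000 = -99.0000
edge 3: (19,2.5)→(20,34)  cross = 19·34 − 20·2.5 = 596.0000; (r_i+r_j)·cross = 39·596.0000 = 23244.0000
edge 4: (20,34)→(16,37)  cross = 20·37 − 16·34 = 196.0000; (r_i+r_j)·cross = 36·196.0000 = 7056.0000
edge 5: (16,37)→(4,35.5)  cross = 16·35.5 − 4·37 = 420.0000; (r_i+r_j)·cross = 20·420.0000 = 8400.0000
edge 6: (4,35.5)→(1.5,30.5)  cross = 4·30.5 − 1.5·35.5 = 68.7500; (r_i+r_j)·cross = 5.5·68.7500 = 378.1250
Σcross = 1072.7500 → A = |Σcross|/2 = 536.3750 mm²
Σ(r_i+r_j)·cross = 36896.6250 → first moment M = |Σ|/6 = 6149.4375
R_c = M/A = 6149.4375/536.3750 = 11.4648 mm
θ = 267° = 4.660029 rad
V = θ·R_c·A = 4.660029·11.4648·536.3750 = 28656.558 mm³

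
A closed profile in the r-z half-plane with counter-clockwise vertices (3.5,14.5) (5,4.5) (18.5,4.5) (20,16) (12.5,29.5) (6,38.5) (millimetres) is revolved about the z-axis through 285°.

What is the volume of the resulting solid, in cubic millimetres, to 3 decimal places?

Volume = 19789.808 mm³

Profile (r,z), 6 vertices: (3.5,14.5) (5,4.5) (18.5,4.5) (20,16) (12.5,29.5) (6,38.5)
edge 0: (3.5,14.5)→(5,4.5)  cross = 3.5·4.5 − 5·14.5 = -56.7500; (r_i+r_j)·cross = 8.5·-56.7500 = -482.3750
edge 1: (5,4.5)→(18.5,4.5)  cross = 5·4.5 − 18.5·4.5 = -60.7500; (r_i+r_j)·cross = 23.5·-60.7500 = -1427.6250
edge 2: (18.5,4.5)→(20,16)  cross = 18.5·16 − 20·4.5 = 206.0000; (r_i+r_j)·cross = 38.5·206.0000 = 7931.0000
edge 3: (20,16)→(12.5,29.5)  cross = 20·29.5 − 12.5·16 = 390.0000; (r_i+r_j)·cross = 32.5·390.0000 = 12675.0000
edge 4: (12.5,29.5)→(6,38.5)  cross = 12.5·38.5 − 6·29.5 = 304.2500; (r_i+r_j)·cross = 18.5·304.2500 = 5628.6250
edge 5: (6,38.5)→(3.5,14.5)  cross = 6·14.5 − 3.5·38.5 = -47.7500; (r_i+r_j)·cross = 9.5·-47.7500 = -453.6250
Σcross = 735.0000 → A = |Σcross|/2 = 367.5000 mm²
Σ(r_i+r_j)·cross = 23871.0000 → first moment M = |Σ|/6 = 3978.5000
R_c = M/A = 3978.5000/367.5000 = 10.8259 mm
θ = 285° = 4.974188 rad
V = θ·R_c·A = 4.974188·10.8259·367.5000 = 19789.808 mm³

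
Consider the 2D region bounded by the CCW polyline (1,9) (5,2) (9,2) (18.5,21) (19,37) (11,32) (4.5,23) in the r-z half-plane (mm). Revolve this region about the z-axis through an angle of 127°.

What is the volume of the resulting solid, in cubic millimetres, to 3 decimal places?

Profile (r,z), 7 vertices: (1,9) (5,2) (9,2) (18.5,21) (19,37) (11,32) (4.5,23)
edge 0: (1,9)→(5,2)  cross = 1·2 − 5·9 = -43.0000; (r_i+r_j)·cross = 6·-43.0000 = -258.0000
edge 1: (5,2)→(9,2)  cross = 5·2 − 9·2 = -8.0000; (r_i+r_j)·cross = 14·-8.0000 = -112.0000
edge 2: (9,2)→(18.5,21)  cross = 9·21 − 18.5·2 = 152.0000; (r_i+r_j)·cross = 27.5·152.0000 = 4180.0000
edge 3: (18.5,21)→(19,37)  cross = 18.5·37 − 19·21 = 285.5000; (r_i+r_j)·cross = 37.5·285.5000 = 10706.2500
edge 4: (19,37)→(11,32)  cross = 19·32 − 11·37 = 201.0000; (r_i+r_j)·cross = 30·201.0000 = 6030.0000
edge 5: (11,32)→(4.5,23)  cross = 11·23 − 4.5·32 = 109.0000; (r_i+r_j)·cross = 15.5·109.0000 = 1689.5000
edge 6: (4.5,23)→(1,9)  cross = 4.5·9 − 1·23 = 17.5000; (r_i+r_j)·cross = 5.5·17.5000 = 96.2500
Σcross = 714.0000 → A = |Σcross|/2 = 357.0000 mm²
Σ(r_i+r_j)·cross = 22332.0000 → first moment M = |Σ|/6 = 3722.0000
R_c = M/A = 3722.0000/357.0000 = 10.4258 mm
θ = 127° = 2.216568 rad
V = θ·R_c·A = 2.216568·10.4258·357.0000 = 8250.067 mm³

Volume = 8250.067 mm³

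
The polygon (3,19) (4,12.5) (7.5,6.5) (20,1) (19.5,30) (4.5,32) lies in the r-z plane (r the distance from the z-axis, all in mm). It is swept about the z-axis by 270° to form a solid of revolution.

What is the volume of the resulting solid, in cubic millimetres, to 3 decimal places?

Profile (r,z), 6 vertices: (3,19) (4,12.5) (7.5,6.5) (20,1) (19.5,30) (4.5,32)
edge 0: (3,19)→(4,12.5)  cross = 3·12.5 − 4·19 = -38.5000; (r_i+r_j)·cross = 7·-38.5000 = -269.5000
edge 1: (4,12.5)→(7.5,6.5)  cross = 4·6.5 − 7.5·12.5 = -67.7500; (r_i+r_j)·cross = 11.5·-67.7500 = -779.1250
edge 2: (7.5,6.5)→(20,1)  cross = 7.5·1 − 20·6.5 = -122.5000; (r_i+r_j)·cross = 27.5·-122.5000 = -3368.7500
edge 3: (20,1)→(19.5,30)  cross = 20·30 − 19.5·1 = 580.5000; (r_i+r_j)·cross = 39.5·580.5000 = 22929.7500
edge 4: (19.5,30)→(4.5,32)  cross = 19.5·32 − 4.5·30 = 489.0000; (r_i+r_j)·cross = 24·489.0000 = 11736.0000
edge 5: (4.5,32)→(3,19)  cross = 4.5·19 − 3·32 = -10.5000; (r_i+r_j)·cross = 7.5·-10.5000 = -78.7500
Σcross = 830.2500 → A = |Σcross|/2 = 415.1250 mm²
Σ(r_i+r_j)·cross = 30169.6250 → first moment M = |Σ|/6 = 5028.2708
R_c = M/A = 5028.2708/415.1250 = 12.1127 mm
θ = 270° = 4.712389 rad
V = θ·R_c·A = 4.712389·12.1127·415.1250 = 23695.168 mm³

Volume = 23695.168 mm³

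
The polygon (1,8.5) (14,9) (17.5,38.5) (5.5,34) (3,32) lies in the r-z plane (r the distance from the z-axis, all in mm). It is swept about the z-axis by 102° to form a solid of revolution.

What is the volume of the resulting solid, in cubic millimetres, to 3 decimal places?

Profile (r,z), 5 vertices: (1,8.5) (14,9) (17.5,38.5) (5.5,34) (3,32)
edge 0: (1,8.5)→(14,9)  cross = 1·9 − 14·8.5 = -110.0000; (r_i+r_j)·cross = 15·-110.0000 = -1650.0000
edge 1: (14,9)→(17.5,38.5)  cross = 14·38.5 − 17.5·9 = 381.5000; (r_i+r_j)·cross = 31.5·381.5000 = 12017.2500
edge 2: (17.5,38.5)→(5.5,34)  cross = 17.5·34 − 5.5·38.5 = 383.2500; (r_i+r_j)·cross = 23·383.2500 = 8814.7500
edge 3: (5.5,34)→(3,32)  cross = 5.5·32 − 3·34 = 74.0000; (r_i+r_j)·cross = 8.5·74.0000 = 629.0000
edge 4: (3,32)→(1,8.5)  cross = 3·8.5 − 1·32 = -6.5000; (r_i+r_j)·cross = 4·-6.5000 = -26.0000
Σcross = 722.2500 → A = |Σcross|/2 = 361.1250 mm²
Σ(r_i+r_j)·cross = 19785.0000 → first moment M = |Σ|/6 = 3297.5000
R_c = M/A = 3297.5000/361.1250 = 9.1312 mm
θ = 102° = 1.780236 rad
V = θ·R_c·A = 1.780236·9.1312·361.1250 = 5870.328 mm³

Volume = 5870.328 mm³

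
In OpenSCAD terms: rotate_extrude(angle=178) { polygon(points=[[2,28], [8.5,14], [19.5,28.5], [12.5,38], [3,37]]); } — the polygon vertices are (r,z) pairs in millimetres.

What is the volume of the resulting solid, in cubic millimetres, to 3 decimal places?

Volume = 7610.216 mm³

Profile (r,z), 5 vertices: (2,28) (8.5,14) (19.5,28.5) (12.5,38) (3,37)
edge 0: (2,28)→(8.5,14)  cross = 2·14 − 8.5·28 = -210.0000; (r_i+r_j)·cross = 10.5·-210.0000 = -2205.0000
edge 1: (8.5,14)→(19.5,28.5)  cross = 8.5·28.5 − 19.5·14 = -30.7500; (r_i+r_j)·cross = 28·-30.7500 = -861.0000
edge 2: (19.5,28.5)→(12.5,38)  cross = 19.5·38 − 12.5·28.5 = 384.7500; (r_i+r_j)·cross = 32·384.7500 = 12312.0000
edge 3: (12.5,38)→(3,37)  cross = 12.5·37 − 3·38 = 348.5000; (r_i+r_j)·cross = 15.5·348.5000 = 5401.7500
edge 4: (3,37)→(2,28)  cross = 3·28 − 2·37 = 10.0000; (r_i+r_j)·cross = 5·10.0000 = 50.0000
Σcross = 502.5000 → A = |Σcross|/2 = 251.2500 mm²
Σ(r_i+r_j)·cross = 14697.7500 → first moment M = |Σ|/6 = 2449.6250
R_c = M/A = 2449.6250/251.2500 = 9.7498 mm
θ = 178° = 3.106686 rad
V = θ·R_c·A = 3.106686·9.7498·251.2500 = 7610.216 mm³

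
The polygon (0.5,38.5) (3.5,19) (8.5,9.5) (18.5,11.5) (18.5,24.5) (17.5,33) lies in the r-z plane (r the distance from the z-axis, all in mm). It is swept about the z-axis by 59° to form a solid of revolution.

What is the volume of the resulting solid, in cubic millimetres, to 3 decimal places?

Volume = 3968.978 mm³

Profile (r,z), 6 vertices: (0.5,38.5) (3.5,19) (8.5,9.5) (18.5,11.5) (18.5,24.5) (17.5,33)
edge 0: (0.5,38.5)→(3.5,19)  cross = 0.5·19 − 3.5·38.5 = -125.2500; (r_i+r_j)·cross = 4·-125.2500 = -501.0000
edge 1: (3.5,19)→(8.5,9.5)  cross = 3.5·9.5 − 8.5·19 = -128.2500; (r_i+r_j)·cross = 12·-128.2500 = -1539.0000
edge 2: (8.5,9.5)→(18.5,11.5)  cross = 8.5·11.5 − 18.5·9.5 = -78.0000; (r_i+r_j)·cross = 27·-78.0000 = -2106.0000
edge 3: (18.5,11.5)→(18.5,24.5)  cross = 18.5·24.5 − 18.5·11.5 = 240.5000; (r_i+r_j)·cross = 37·240.5000 = 8898.5000
edge 4: (18.5,24.5)→(17.5,33)  cross = 18.5·33 − 17.5·24.5 = 181.7500; (r_i+r_j)·cross = 36·181.7500 = 6543.0000
edge 5: (17.5,33)→(0.5,38.5)  cross = 17.5·38.5 − 0.5·33 = 657.2500; (r_i+r_j)·cross = 18·657.2500 = 11830.5000
Σcross = 748.0000 → A = |Σcross|/2 = 374.0000 mm²
Σ(r_i+r_j)·cross = 23126.0000 → first moment M = |Σ|/6 = 3854.3333
R_c = M/A = 3854.3333/374.0000 = 10.3057 mm
θ = 59° = 1.029744 rad
V = θ·R_c·A = 1.029744·10.3057·374.0000 = 3968.978 mm³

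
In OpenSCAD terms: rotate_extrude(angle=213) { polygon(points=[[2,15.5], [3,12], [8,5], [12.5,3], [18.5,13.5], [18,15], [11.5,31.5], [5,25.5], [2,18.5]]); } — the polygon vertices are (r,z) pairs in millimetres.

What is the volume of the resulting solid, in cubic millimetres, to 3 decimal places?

Profile (r,z), 9 vertices: (2,15.5) (3,12) (8,5) (12.5,3) (18.5,13.5) (18,15) (11.5,31.5) (5,25.5) (2,18.5)
edge 0: (2,15.5)→(3,12)  cross = 2·12 − 3·15.5 = -22.5000; (r_i+r_j)·cross = 5·-22.5000 = -112.5000
edge 1: (3,12)→(8,5)  cross = 3·5 − 8·12 = -81.0000; (r_i+r_j)·cross = 11·-81.0000 = -891.0000
edge 2: (8,5)→(12.5,3)  cross = 8·3 − 12.5·5 = -38.5000; (r_i+r_j)·cross = 20.5·-38.5000 = -789.2500
edge 3: (12.5,3)→(18.5,13.5)  cross = 12.5·13.5 − 18.5·3 = 113.2500; (r_i+r_j)·cross = 31·113.2500 = 3510.7500
edge 4: (18.5,13.5)→(18,15)  cross = 18.5·15 − 18·13.5 = 34.5000; (r_i+r_j)·cross = 36.5·34.5000 = 1259.2500
edge 5: (18,15)→(11.5,31.5)  cross = 18·31.5 − 11.5·15 = 394.5000; (r_i+r_j)·cross = 29.5·394.5000 = 11637.7500
edge 6: (11.5,31.5)→(5,25.5)  cross = 11.5·25.5 − 5·31.5 = 135.7500; (r_i+r_j)·cross = 16.5·135.7500 = 2239.8750
edge 7: (5,25.5)→(2,18.5)  cross = 5·18.5 − 2·25.5 = 41.5000; (r_i+r_j)·cross = 7·41.5000 = 290.5000
edge 8: (2,18.5)→(2,15.5)  cross = 2·15.5 − 2·18.5 = -6.0000; (r_i+r_j)·cross = 4·-6.0000 = -24.0000
Σcross = 571.5000 → A = |Σcross|/2 = 285.7500 mm²
Σ(r_i+r_j)·cross = 17121.3750 → first moment M = |Σ|/6 = 2853.5625
R_c = M/A = 2853.5625/285.7500 = 9.9862 mm
θ = 213° = 3.717551 rad
V = θ·R_c·A = 3.717551·9.9862·285.7500 = 10608.265 mm³

Volume = 10608.265 mm³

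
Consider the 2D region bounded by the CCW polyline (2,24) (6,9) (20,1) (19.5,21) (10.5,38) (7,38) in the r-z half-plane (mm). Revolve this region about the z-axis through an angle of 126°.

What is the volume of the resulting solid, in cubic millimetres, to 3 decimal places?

Profile (r,z), 6 vertices: (2,24) (6,9) (20,1) (19.5,21) (10.5,38) (7,38)
edge 0: (2,24)→(6,9)  cross = 2·9 − 6·24 = -126.0000; (r_i+r_j)·cross = 8·-126.0000 = -1008.0000
edge 1: (6,9)→(20,1)  cross = 6·1 − 20·9 = -174.0000; (r_i+r_j)·cross = 26·-174.0000 = -4524.0000
edge 2: (20,1)→(19.5,21)  cross = 20·21 − 19.5·1 = 400.5000; (r_i+r_j)·cross = 39.5·400.5000 = 15819.7500
edge 3: (19.5,21)→(10.5,38)  cross = 19.5·38 − 10.5·21 = 520.5000; (r_i+r_j)·cross = 30·520.5000 = 15615.0000
edge 4: (10.5,38)→(7,38)  cross = 10.5·38 − 7·38 = 133.0000; (r_i+r_j)·cross = 17.5·133.0000 = 2327.5000
edge 5: (7,38)→(2,24)  cross = 7·24 − 2·38 = 92.0000; (r_i+r_j)·cross = 9·92.0000 = 828.0000
Σcross = 846.0000 → A = |Σcross|/2 = 423.0000 mm²
Σ(r_i+r_j)·cross = 29058.2500 → first moment M = |Σ|/6 = 4843.0417
R_c = M/A = 4843.0417/423.0000 = 11.4493 mm
θ = 126° = 2.199115 rad
V = θ·R_c·A = 2.199115·11.4493·423.0000 = 10650.405 mm³

Volume = 10650.405 mm³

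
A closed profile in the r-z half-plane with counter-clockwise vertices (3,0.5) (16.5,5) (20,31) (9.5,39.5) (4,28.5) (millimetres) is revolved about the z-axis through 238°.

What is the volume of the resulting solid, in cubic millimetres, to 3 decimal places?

Profile (r,z), 5 vertices: (3,0.5) (16.5,5) (20,31) (9.5,39.5) (4,28.5)
edge 0: (3,0.5)→(16.5,5)  cross = 3·5 − 16.5·0.5 = 6.7500; (r_i+r_j)·cross = 19.5·6.7500 = 131.6250
edge 1: (16.5,5)→(20,31)  cross = 16.5·31 − 20·5 = 411.5000; (r_i+r_j)·cross = 36.5·411.5000 = 15019.7500
edge 2: (20,31)→(9.5,39.5)  cross = 20·39.5 − 9.5·31 = 495.5000; (r_i+r_j)·cross = 29.5·495.5000 = 14617.2500
edge 3: (9.5,39.5)→(4,28.5)  cross = 9.5·28.5 − 4·39.5 = 112.7500; (r_i+r_j)·cross = 13.5·112.7500 = 1522.1250
edge 4: (4,28.5)→(3,0.5)  cross = 4·0.5 − 3·28.5 = -83.5000; (r_i+r_j)·cross = 7·-83.5000 = -584.5000
Σcross = 943.0000 → A = |Σcross|/2 = 471.5000 mm²
Σ(r_i+r_j)·cross = 30706.2500 → first moment M = |Σ|/6 = 5117.7083
R_c = M/A = 5117.7083/471.5000 = 10.8541 mm
θ = 238° = 4.153884 rad
V = θ·R_c·A = 4.153884·10.8541·471.5000 = 21258.365 mm³

Volume = 21258.365 mm³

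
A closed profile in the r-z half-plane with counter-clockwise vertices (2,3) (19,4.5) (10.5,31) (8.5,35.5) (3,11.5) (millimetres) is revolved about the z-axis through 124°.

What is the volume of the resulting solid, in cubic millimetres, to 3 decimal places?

Profile (r,z), 5 vertices: (2,3) (19,4.5) (10.5,31) (8.5,35.5) (3,11.5)
edge 0: (2,3)→(19,4.5)  cross = 2·4.5 − 19·3 = -48.0000; (r_i+r_j)·cross = 21·-48.0000 = -1008.0000
edge 1: (19,4.5)→(10.5,31)  cross = 19·31 − 10.5·4.5 = 541.7500; (r_i+r_j)·cross = 29.5·541.7500 = 15981.6250
edge 2: (10.5,31)→(8.5,35.5)  cross = 10.5·35.5 − 8.5·31 = 109.2500; (r_i+r_j)·cross = 19·109.2500 = 2075.7500
edge 3: (8.5,35.5)→(3,11.5)  cross = 8.5·11.5 − 3·35.5 = -8.7500; (r_i+r_j)·cross = 11.5·-8.7500 = -100.6250
edge 4: (3,11.5)→(2,3)  cross = 3·3 − 2·11.5 = -14.0000; (r_i+r_j)·cross = 5·-14.0000 = -70.0000
Σcross = 580.2500 → A = |Σcross|/2 = 290.1250 mm²
Σ(r_i+r_j)·cross = 16878.7500 → first moment M = |Σ|/6 = 2813.1250
R_c = M/A = 2813.1250/290.1250 = 9.6963 mm
θ = 124° = 2.164208 rad
V = θ·R_c·A = 2.164208·9.6963·290.1250 = 6088.188 mm³

Volume = 6088.188 mm³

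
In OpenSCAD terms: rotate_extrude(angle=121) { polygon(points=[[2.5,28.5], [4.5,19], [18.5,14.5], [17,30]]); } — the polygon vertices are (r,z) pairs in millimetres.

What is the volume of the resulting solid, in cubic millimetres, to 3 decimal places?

Volume = 4149.078 mm³

Profile (r,z), 4 vertices: (2.5,28.5) (4.5,19) (18.5,14.5) (17,30)
edge 0: (2.5,28.5)→(4.5,19)  cross = 2.5·19 − 4.5·28.5 = -80.7500; (r_i+r_j)·cross = 7·-80.7500 = -565.2500
edge 1: (4.5,19)→(18.5,14.5)  cross = 4.5·14.5 − 18.5·19 = -286.2500; (r_i+r_j)·cross = 23·-286.2500 = -6583.7500
edge 2: (18.5,14.5)→(17,30)  cross = 18.5·30 − 17·14.5 = 308.5000; (r_i+r_j)·cross = 35.5·308.5000 = 10951.7500
edge 3: (17,30)→(2.5,28.5)  cross = 17·28.5 − 2.5·30 = 409.5000; (r_i+r_j)·cross = 19.5·409.5000 = 7985.2500
Σcross = 351.0000 → A = |Σcross|/2 = 175.5000 mm²
Σ(r_i+r_j)·cross = 11788.0000 → first moment M = |Σ|/6 = 1964.6667
R_c = M/A = 1964.6667/175.5000 = 11.1947 mm
θ = 121° = 2.111848 rad
V = θ·R_c·A = 2.111848·11.1947·175.5000 = 4149.078 mm³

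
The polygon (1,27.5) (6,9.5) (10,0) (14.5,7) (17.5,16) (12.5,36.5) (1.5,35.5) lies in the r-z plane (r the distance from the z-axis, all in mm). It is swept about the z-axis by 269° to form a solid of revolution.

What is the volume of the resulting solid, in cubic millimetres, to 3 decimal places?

Profile (r,z), 7 vertices: (1,27.5) (6,9.5) (10,0) (14.5,7) (17.5,16) (12.5,36.5) (1.5,35.5)
edge 0: (1,27.5)→(6,9.5)  cross = 1·9.5 − 6·27.5 = -155.5000; (r_i+r_j)·cross = 7·-155.5000 = -1088.5000
edge 1: (6,9.5)→(10,0)  cross = 6·0 − 10·9.5 = -95.0000; (r_i+r_j)·cross = 16·-95.0000 = -1520.0000
edge 2: (10,0)→(14.5,7)  cross = 10·7 − 14.5·0 = 70.0000; (r_i+r_j)·cross = 24.5·70.0000 = 1715.0000
edge 3: (14.5,7)→(17.5,16)  cross = 14.5·16 − 17.5·7 = 109.5000; (r_i+r_j)·cross = 32·109.5000 = 3504.0000
edge 4: (17.5,16)→(12.5,36.5)  cross = 17.5·36.5 − 12.5·16 = 438.7500; (r_i+r_j)·cross = 30·438.7500 = 13162.5000
edge 5: (12.5,36.5)→(1.5,35.5)  cross = 12.5·35.5 − 1.5·36.5 = 389.0000; (r_i+r_j)·cross = 14·389.0000 = 5446.0000
edge 6: (1.5,35.5)→(1,27.5)  cross = 1.5·27.5 − 1·35.5 = 5.7500; (r_i+r_j)·cross = 2.5·5.7500 = 14.3750
Σcross = 762.5000 → A = |Σcross|/2 = 381.2500 mm²
Σ(r_i+r_j)·cross = 21233.3750 → first moment M = |Σ|/6 = 3538.8958
R_c = M/A = 3538.8958/381.2500 = 9.2823 mm
θ = 269° = 4.694936 rad
V = θ·R_c·A = 4.694936·9.2823·381.2500 = 16614.888 mm³

Volume = 16614.888 mm³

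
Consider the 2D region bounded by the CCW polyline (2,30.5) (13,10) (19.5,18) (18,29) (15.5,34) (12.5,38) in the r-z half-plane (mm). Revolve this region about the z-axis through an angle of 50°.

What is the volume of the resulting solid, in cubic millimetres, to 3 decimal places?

Volume = 2783.527 mm³

Profile (r,z), 6 vertices: (2,30.5) (13,10) (19.5,18) (18,29) (15.5,34) (12.5,38)
edge 0: (2,30.5)→(13,10)  cross = 2·10 − 13·30.5 = -376.5000; (r_i+r_j)·cross = 15·-376.5000 = -5647.5000
edge 1: (13,10)→(19.5,18)  cross = 13·18 − 19.5·10 = 39.0000; (r_i+r_j)·cross = 32.5·39.0000 = 1267.5000
edge 2: (19.5,18)→(18,29)  cross = 19.5·29 − 18·18 = 241.5000; (r_i+r_j)·cross = 37.5·241.5000 = 9056.2500
edge 3: (18,29)→(15.5,34)  cross = 18·34 − 15.5·29 = 162.5000; (r_i+r_j)·cross = 33.5·162.5000 = 5443.7500
edge 4: (15.5,34)→(12.5,38)  cross = 15.5·38 − 12.5·34 = 164.0000; (r_i+r_j)·cross = 28·164.0000 = 4592.0000
edge 5: (12.5,38)→(2,30.5)  cross = 12.5·30.5 − 2·38 = 305.2500; (r_i+r_j)·cross = 14.5·305.2500 = 4426.1250
Σcross = 535.7500 → A = |Σcross|/2 = 267.8750 mm²
Σ(r_i+r_j)·cross = 19138.1250 → first moment M = |Σ|/6 = 3189.6875
R_c = M/A = 3189.6875/267.8750 = 11.9074 mm
θ = 50° = 0.872665 rad
V = θ·R_c·A = 0.872665·11.9074·267.8750 = 2783.527 mm³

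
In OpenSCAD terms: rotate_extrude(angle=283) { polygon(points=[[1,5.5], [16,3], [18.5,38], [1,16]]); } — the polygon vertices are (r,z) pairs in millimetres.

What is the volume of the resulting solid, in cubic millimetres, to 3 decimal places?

Volume = 18626.237 mm³

Profile (r,z), 4 vertices: (1,5.5) (16,3) (18.5,38) (1,16)
edge 0: (1,5.5)→(16,3)  cross = 1·3 − 16·5.5 = -85.0000; (r_i+r_j)·cross = 17·-85.0000 = -1445.0000
edge 1: (16,3)→(18.5,38)  cross = 16·38 − 18.5·3 = 552.5000; (r_i+r_j)·cross = 34.5·552.5000 = 19061.2500
edge 2: (18.5,38)→(1,16)  cross = 18.5·16 − 1·38 = 258.0000; (r_i+r_j)·cross = 19.5·258.0000 = 5031.0000
edge 3: (1,16)→(1,5.5)  cross = 1·5.5 − 1·16 = -10.5000; (r_i+r_j)·cross = 2·-10.5000 = -21.0000
Σcross = 715.0000 → A = |Σcross|/2 = 357.5000 mm²
Σ(r_i+r_j)·cross = 22626.2500 → first moment M = |Σ|/6 = 3771.0417
R_c = M/A = 3771.0417/357.5000 = 10.5484 mm
θ = 283° = 4.939282 rad
V = θ·R_c·A = 4.939282·10.5484·357.5000 = 18626.237 mm³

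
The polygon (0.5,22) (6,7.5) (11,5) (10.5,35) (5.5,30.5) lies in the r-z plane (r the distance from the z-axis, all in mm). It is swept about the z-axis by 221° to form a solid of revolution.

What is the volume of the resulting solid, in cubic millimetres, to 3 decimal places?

Profile (r,z), 5 vertices: (0.5,22) (6,7.5) (11,5) (10.5,35) (5.5,30.5)
edge 0: (0.5,22)→(6,7.5)  cross = 0.5·7.5 − 6·22 = -128.2500; (r_i+r_j)·cross = 6.5·-128.2500 = -833.6250
edge 1: (6,7.5)→(11,5)  cross = 6·5 − 11·7.5 = -52.5000; (r_i+r_j)·cross = 17·-52.5000 = -892.5000
edge 2: (11,5)→(10.5,35)  cross = 11·35 − 10.5·5 = 332.5000; (r_i+r_j)·cross = 21.5·332.5000 = 7148.7500
edge 3: (10.5,35)→(5.5,30.5)  cross = 10.5·30.5 − 5.5·35 = 127.7500; (r_i+r_j)·cross = 16·127.7500 = 2044.0000
edge 4: (5.5,30.5)→(0.5,22)  cross = 5.5·22 − 0.5·30.5 = 105.7500; (r_i+r_j)·cross = 6·105.7500 = 634.5000
Σcross = 385.2500 → A = |Σcross|/2 = 192.6250 mm²
Σ(r_i+r_j)·cross = 8101.1250 → first moment M = |Σ|/6 = 1350.1875
R_c = M/A = 1350.1875/192.6250 = 7.0094 mm
θ = 221° = 3.857178 rad
V = θ·R_c·A = 3.857178·7.0094·192.6250 = 5207.913 mm³

Volume = 5207.913 mm³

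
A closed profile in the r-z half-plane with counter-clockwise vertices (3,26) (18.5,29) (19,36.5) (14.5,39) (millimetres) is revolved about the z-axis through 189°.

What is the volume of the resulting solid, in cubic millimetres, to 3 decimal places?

Volume = 4305.867 mm³

Profile (r,z), 4 vertices: (3,26) (18.5,29) (19,36.5) (14.5,39)
edge 0: (3,26)→(18.5,29)  cross = 3·29 − 18.5·26 = -394.0000; (r_i+r_j)·cross = 21.5·-394.0000 = -8471.0000
edge 1: (18.5,29)→(19,36.5)  cross = 18.5·36.5 − 19·29 = 124.2500; (r_i+r_j)·cross = 37.5·124.2500 = 4659.3750
edge 2: (19,36.5)→(14.5,39)  cross = 19·39 − 14.5·36.5 = 211.7500; (r_i+r_j)·cross = 33.5·211.7500 = 7093.6250
edge 3: (14.5,39)→(3,26)  cross = 14.5·26 − 3·39 = 260.0000; (r_i+r_j)·cross = 17.5·260.0000 = 4550.0000
Σcross = 202.0000 → A = |Σcross|/2 = 101.0000 mm²
Σ(r_i+r_j)·cross = 7832.0000 → first moment M = |Σ|/6 = 1305.3333
R_c = M/A = 1305.3333/101.0000 = 12.9241 mm
θ = 189° = 3.298672 rad
V = θ·R_c·A = 3.298672·12.9241·101.0000 = 4305.867 mm³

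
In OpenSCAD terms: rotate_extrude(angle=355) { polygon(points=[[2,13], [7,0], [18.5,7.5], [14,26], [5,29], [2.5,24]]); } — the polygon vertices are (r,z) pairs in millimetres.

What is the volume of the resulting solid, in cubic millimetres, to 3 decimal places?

Volume = 18866.831 mm³

Profile (r,z), 6 vertices: (2,13) (7,0) (18.5,7.5) (14,26) (5,29) (2.5,24)
edge 0: (2,13)→(7,0)  cross = 2·0 − 7·13 = -91.0000; (r_i+r_j)·cross = 9·-91.0000 = -819.0000
edge 1: (7,0)→(18.5,7.5)  cross = 7·7.5 − 18.5·0 = 52.5000; (r_i+r_j)·cross = 25.5·52.5000 = 1338.7500
edge 2: (18.5,7.5)→(14,26)  cross = 18.5·26 − 14·7.5 = 376.0000; (r_i+r_j)·cross = 32.5·376.0000 = 12220.0000
edge 3: (14,26)→(5,29)  cross = 14·29 − 5·26 = 276.0000; (r_i+r_j)·cross = 19·276.0000 = 5244.0000
edge 4: (5,29)→(2.5,24)  cross = 5·24 − 2.5·29 = 47.5000; (r_i+r_j)·cross = 7.5·47.5000 = 356.2500
edge 5: (2.5,24)→(2,13)  cross = 2.5·13 − 2·24 = -15.5000; (r_i+r_j)·cross = 4.5·-15.5000 = -69.7500
Σcross = 645.5000 → A = |Σcross|/2 = 322.7500 mm²
Σ(r_i+r_j)·cross = 18270.2500 → first moment M = |Σ|/6 = 3045.0417
R_c = M/A = 3045.0417/322.7500 = 9.4347 mm
θ = 355° = 6.195919 rad
V = θ·R_c·A = 6.195919·9.4347·322.7500 = 18866.831 mm³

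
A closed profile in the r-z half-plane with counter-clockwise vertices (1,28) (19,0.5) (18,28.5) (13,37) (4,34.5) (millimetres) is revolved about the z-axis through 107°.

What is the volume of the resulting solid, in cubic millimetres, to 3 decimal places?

Volume = 7385.660 mm³

Profile (r,z), 5 vertices: (1,28) (19,0.5) (18,28.5) (13,37) (4,34.5)
edge 0: (1,28)→(19,0.5)  cross = 1·0.5 − 19·28 = -531.5000; (r_i+r_j)·cross = 20·-531.5000 = -10630.0000
edge 1: (19,0.5)→(18,28.5)  cross = 19·28.5 − 18·0.5 = 532.5000; (r_i+r_j)·cross = 37·532.5000 = 19702.5000
edge 2: (18,28.5)→(13,37)  cross = 18·37 − 13·28.5 = 295.5000; (r_i+r_j)·cross = 31·295.5000 = 9160.5000
edge 3: (13,37)→(4,34.5)  cross = 13·34.5 − 4·37 = 300.5000; (r_i+r_j)·cross = 17·300.5000 = 5108.5000
edge 4: (4,34.5)→(1,28)  cross = 4·28 − 1·34.5 = 77.5000; (r_i+r_j)·cross = 5·77.5000 = 387.5000
Σcross = 674.5000 → A = |Σcross|/2 = 337.2500 mm²
Σ(r_i+r_j)·cross = 23729.0000 → first moment M = |Σ|/6 = 3954.8333
R_c = M/A = 3954.8333/337.2500 = 11.7267 mm
θ = 107° = 1.867502 rad
V = θ·R_c·A = 1.867502·11.7267·337.2500 = 7385.660 mm³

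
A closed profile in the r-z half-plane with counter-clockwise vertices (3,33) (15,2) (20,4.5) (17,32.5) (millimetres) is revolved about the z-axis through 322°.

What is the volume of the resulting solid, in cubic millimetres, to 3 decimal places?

Profile (r,z), 4 vertices: (3,33) (15,2) (20,4.5) (17,32.5)
edge 0: (3,33)→(15,2)  cross = 3·2 − 15·33 = -489.0000; (r_i+r_j)·cross = 18·-489.0000 = -8802.0000
edge 1: (15,2)→(20,4.5)  cross = 15·4.5 − 20·2 = 27.5000; (r_i+r_j)·cross = 35·27.5000 = 962.5000
edge 2: (20,4.5)→(17,32.5)  cross = 20·32.5 − 17·4.5 = 573.5000; (r_i+r_j)·cross = 37·573.5000 = 21219.5000
edge 3: (17,32.5)→(3,33)  cross = 17·33 − 3·32.5 = 463.5000; (r_i+r_j)·cross = 20·463.5000 = 9270.0000
Σcross = 575.5000 → A = |Σcross|/2 = 287.7500 mm²
Σ(r_i+r_j)·cross = 22650.0000 → first moment M = |Σ|/6 = 3775.0000
R_c = M/A = 3775.0000/287.7500 = 13.1190 mm
θ = 322° = 5.619960 rad
V = θ·R_c·A = 5.619960·13.1190·287.7500 = 21215.350 mm³

Volume = 21215.350 mm³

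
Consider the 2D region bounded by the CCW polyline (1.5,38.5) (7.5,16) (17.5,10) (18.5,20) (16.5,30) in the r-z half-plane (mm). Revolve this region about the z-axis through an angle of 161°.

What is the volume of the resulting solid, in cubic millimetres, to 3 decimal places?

Volume = 7929.647 mm³

Profile (r,z), 5 vertices: (1.5,38.5) (7.5,16) (17.5,10) (18.5,20) (16.5,30)
edge 0: (1.5,38.5)→(7.5,16)  cross = 1.5·16 − 7.5·38.5 = -264.7500; (r_i+r_j)·cross = 9·-264.7500 = -2382.7500
edge 1: (7.5,16)→(17.5,10)  cross = 7.5·10 − 17.5·16 = -205.0000; (r_i+r_j)·cross = 25·-205.0000 = -5125.0000
edge 2: (17.5,10)→(18.5,20)  cross = 17.5·20 − 18.5·10 = 165.0000; (r_i+r_j)·cross = 36·165.0000 = 5940.0000
edge 3: (18.5,20)→(16.5,30)  cross = 18.5·30 − 16.5·20 = 225.0000; (r_i+r_j)·cross = 35·225.0000 = 7875.0000
edge 4: (16.5,30)→(1.5,38.5)  cross = 16.5·38.5 − 1.5·30 = 590.2500; (r_i+r_j)·cross = 18·590.2500 = 10624.5000
Σcross = 510.5000 → A = |Σcross|/2 = 255.2500 mm²
Σ(r_i+r_j)·cross = 16931.7500 → first moment M = |Σ|/6 = 2821.9583
R_c = M/A = 2821.9583/255.2500 = 11.0557 mm
θ = 161° = 2.809980 rad
V = θ·R_c·A = 2.809980·11.0557·255.2500 = 7929.647 mm³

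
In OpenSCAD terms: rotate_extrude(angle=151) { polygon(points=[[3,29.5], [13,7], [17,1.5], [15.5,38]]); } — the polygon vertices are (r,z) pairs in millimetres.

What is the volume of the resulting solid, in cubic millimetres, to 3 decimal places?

Volume = 7820.470 mm³

Profile (r,z), 4 vertices: (3,29.5) (13,7) (17,1.5) (15.5,38)
edge 0: (3,29.5)→(13,7)  cross = 3·7 − 13·29.5 = -362.5000; (r_i+r_j)·cross = 16·-362.5000 = -5800.0000
edge 1: (13,7)→(17,1.5)  cross = 13·1.5 − 17·7 = -99.5000; (r_i+r_j)·cross = 30·-99.5000 = -2985.0000
edge 2: (17,1.5)→(15.5,38)  cross = 17·38 − 15.5·1.5 = 622.7500; (r_i+r_j)·cross = 32.5·622.7500 = 20239.3750
edge 3: (15.5,38)→(3,29.5)  cross = 15.5·29.5 − 3·38 = 343.2500; (r_i+r_j)·cross = 18.5·343.2500 = 6350.1250
Σcross = 504.0000 → A = |Σcross|/2 = 252.0000 mm²
Σ(r_i+r_j)·cross = 17804.5000 → first moment M = |Σ|/6 = 2967.4167
R_c = M/A = 2967.4167/252.0000 = 11.7755 mm
θ = 151° = 2.635447 rad
V = θ·R_c·A = 2.635447·11.7755·252.0000 = 7820.470 mm³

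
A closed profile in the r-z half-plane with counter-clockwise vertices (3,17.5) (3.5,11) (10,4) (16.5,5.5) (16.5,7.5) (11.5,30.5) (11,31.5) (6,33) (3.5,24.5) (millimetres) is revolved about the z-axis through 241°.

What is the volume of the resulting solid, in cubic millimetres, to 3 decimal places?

Volume = 10356.735 mm³

Profile (r,z), 9 vertices: (3,17.5) (3.5,11) (10,4) (16.5,5.5) (16.5,7.5) (11.5,30.5) (11,31.5) (6,33) (3.5,24.5)
edge 0: (3,17.5)→(3.5,11)  cross = 3·11 − 3.5·17.5 = -28.2500; (r_i+r_j)·cross = 6.5·-28.2500 = -183.6250
edge 1: (3.5,11)→(10,4)  cross = 3.5·4 − 10·11 = -96.0000; (r_i+r_j)·cross = 13.5·-96.0000 = -1296.0000
edge 2: (10,4)→(16.5,5.5)  cross = 10·5.5 − 16.5·4 = -11.0000; (r_i+r_j)·cross = 26.5·-11.0000 = -291.5000
edge 3: (16.5,5.5)→(16.5,7.5)  cross = 16.5·7.5 − 16.5·5.5 = 33.0000; (r_i+r_j)·cross = 33·33.0000 = 1089.0000
edge 4: (16.5,7.5)→(11.5,30.5)  cross = 16.5·30.5 − 11.5·7.5 = 417.0000; (r_i+r_j)·cross = 28·417.0000 = 11676.0000
edge 5: (11.5,30.5)→(11,31.5)  cross = 11.5·31.5 − 11·30.5 = 26.7500; (r_i+r_j)·cross = 22.5·26.7500 = 601.8750
edge 6: (11,31.5)→(6,33)  cross = 11·33 − 6·31.5 = 174.0000; (r_i+r_j)·cross = 17·174.0000 = 2958.0000
edge 7: (6,33)→(3.5,24.5)  cross = 6·24.5 − 3.5·33 = 31.5000; (r_i+r_j)·cross = 9.5·31.5000 = 299.2500
edge 8: (3.5,24.5)→(3,17.5)  cross = 3.5·17.5 − 3·24.5 = -12.2500; (r_i+r_j)·cross = 6.5·-12.2500 = -79.6250
Σcross = 534.7500 → A = |Σcross|/2 = 267.3750 mm²
Σ(r_i+r_j)·cross = 14773.3750 → first moment M = |Σ|/6 = 2462.2292
R_c = M/A = 2462.2292/267.3750 = 9.2089 mm
θ = 241° = 4.206243 rad
V = θ·R_c·A = 4.206243·9.2089·267.3750 = 10356.735 mm³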